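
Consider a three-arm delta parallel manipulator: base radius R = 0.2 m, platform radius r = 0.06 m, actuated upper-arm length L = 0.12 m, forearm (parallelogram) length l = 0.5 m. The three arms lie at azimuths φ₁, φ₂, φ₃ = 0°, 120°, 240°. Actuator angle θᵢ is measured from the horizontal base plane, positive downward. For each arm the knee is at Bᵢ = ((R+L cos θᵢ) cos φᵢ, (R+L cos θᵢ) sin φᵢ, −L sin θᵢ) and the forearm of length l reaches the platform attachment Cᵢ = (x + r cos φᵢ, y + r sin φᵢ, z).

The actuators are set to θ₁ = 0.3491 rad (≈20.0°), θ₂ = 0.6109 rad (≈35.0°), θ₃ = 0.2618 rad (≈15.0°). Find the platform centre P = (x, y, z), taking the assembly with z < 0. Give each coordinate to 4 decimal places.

φ1=0.0°: virtual centre (0.2528, 0.0000, -0.0410), radius l
arm 2 at φ=120.0°: (R−r)+L cos θ2 = 0.2383;  O2 = (-0.1191, 0.2064, -0.0688)
O3 = (0.2559·cos240.0°, 0.2559·sin240.0°, -0.0311) = (-0.1280, -0.2216, -0.0311)
subtract pairs → two planes through P
linear system: -0.7438x+0.4127y = -0.0041−-0.0556z; -0.7614x+-0.4433y = 0.0009−0.0200z
det = 0.6440;  x = 0.0022+-0.0254z,  y = -0.0058+0.0888z
into |P−O₁|² = l²: 1.0085z² + 0.0938z + -0.1855 = 0;  Δ = 0.7572;  z = -0.4779 or 0.3849 → z<0 root = -0.4779
x = 0.0144, y = -0.0482

(0.0144, -0.0482, -0.4779)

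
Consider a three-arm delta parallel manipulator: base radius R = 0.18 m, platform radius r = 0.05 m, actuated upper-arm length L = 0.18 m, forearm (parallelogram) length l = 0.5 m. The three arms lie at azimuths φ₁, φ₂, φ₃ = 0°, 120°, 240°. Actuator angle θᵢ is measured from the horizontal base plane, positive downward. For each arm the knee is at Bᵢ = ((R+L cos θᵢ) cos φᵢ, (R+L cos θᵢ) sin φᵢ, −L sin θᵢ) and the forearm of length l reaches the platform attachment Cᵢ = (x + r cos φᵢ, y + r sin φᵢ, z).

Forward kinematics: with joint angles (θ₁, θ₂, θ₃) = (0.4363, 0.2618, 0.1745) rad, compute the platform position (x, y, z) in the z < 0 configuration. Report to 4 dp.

O1 = (0.2931·cos0.0°, 0.2931·sin0.0°, -0.0761) = (0.2931, 0.0000, -0.0761)
O2 = (0.3039·cos120.0°, 0.3039·sin120.0°, -0.0466) = (-0.1519, 0.2632, -0.0466)
O3 = (0.3073·cos240.0°, 0.3073·sin240.0°, -0.0313) = (-0.1536, -0.2661, -0.0313)
|O₂|²−|O₁|² = 0.0028;  |O₃|²−|O₁|² = 0.0037
linear system: -0.8901x+0.5263y = 0.0028−0.0590z; -0.8935x+-0.5322y = 0.0037−0.0896z
Cramer: x(z) = -0.0036+0.0832z;  y(z) = -0.0008+0.0287z
sphere 1 gives Az²+Bz+C=0 with A=1.0077, B=0.1027, C=-0.1561;  B²−4AC=0.6400;  roots -0.4479, 0.3460;  negative root z = -0.4479
x = -0.0409, y = -0.0137

(-0.0409, -0.0137, -0.4479)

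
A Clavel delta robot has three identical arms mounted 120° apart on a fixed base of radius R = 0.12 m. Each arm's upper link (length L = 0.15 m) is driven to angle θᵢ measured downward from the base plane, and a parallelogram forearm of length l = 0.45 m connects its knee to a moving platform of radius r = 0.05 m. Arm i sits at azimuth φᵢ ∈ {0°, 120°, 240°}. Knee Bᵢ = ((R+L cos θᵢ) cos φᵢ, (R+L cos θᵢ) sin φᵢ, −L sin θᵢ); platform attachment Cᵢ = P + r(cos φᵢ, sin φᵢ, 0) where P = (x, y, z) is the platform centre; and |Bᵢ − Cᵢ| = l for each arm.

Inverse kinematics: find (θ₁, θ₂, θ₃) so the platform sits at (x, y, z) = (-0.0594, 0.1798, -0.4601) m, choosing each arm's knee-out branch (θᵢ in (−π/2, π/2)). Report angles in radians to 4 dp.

rotate P by −φ1: (-0.0594, 0.1798, -0.4601)
  A=0.1294, B=-0.4601, C=(l²−L²−A²−y'²−z²)/(2L)=-0.2692
  √(A²+B²)=0.4780;  θ1 = -1.2966+2.1691 ≈ 0.8725
arm 2 (φ=120.0°): x'=0.1854, y'=-0.0385
  e−x'=-0.1154;  (l²−L²−(e−x')²−y'²−z²)/2L = -0.1550
  θ2 = atan2(B,A) + arccos(C/0.4744) = 0.0870
φ3=240.0° → target in arm frame (-0.1260, -0.1413)
  e−x'=0.1960;  (l²−L²−(e−x')²−y'²−z²)/2L = -0.3003
  √(A²+B²)=0.5001;  θ3 = -1.1681+2.2149 ≈ 1.0468

θ₁ = 0.8725, θ₂ = 0.0870, θ₃ = 1.0468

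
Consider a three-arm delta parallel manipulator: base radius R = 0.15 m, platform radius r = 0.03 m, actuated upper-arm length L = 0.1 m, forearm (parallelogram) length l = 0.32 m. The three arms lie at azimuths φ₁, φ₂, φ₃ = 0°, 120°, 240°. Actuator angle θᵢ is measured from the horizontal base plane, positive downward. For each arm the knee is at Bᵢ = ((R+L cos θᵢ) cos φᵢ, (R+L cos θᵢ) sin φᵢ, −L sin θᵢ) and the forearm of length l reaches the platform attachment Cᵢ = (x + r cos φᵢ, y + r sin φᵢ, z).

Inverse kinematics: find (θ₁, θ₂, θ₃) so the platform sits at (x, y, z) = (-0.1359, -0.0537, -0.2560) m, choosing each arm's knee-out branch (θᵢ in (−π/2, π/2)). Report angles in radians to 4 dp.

θ₁ = 1.3958, θ₂ = 0.4357, θ₃ = -0.3496

φ1=0.0° → target in arm frame (-0.1359, -0.0537)
  e−x'=0.2559;  (l²−L²−(e−x')²−y'²−z²)/2L = -0.2075
  θ1 = atan2(B,A) + arccos(C/0.3620) = 1.3958
rotate P by −φ2: (0.0214, 0.1445, -0.2560)
  A=0.0986, B=-0.2560, C=(l²−L²−A²−y'²−z²)/(2L)=-0.0187
  √(A²+B²)=0.2743;  θ2 = -1.2033+1.6391 ≈ 0.4357
φ3=240.0° → target in arm frame (0.1145, -0.0908)
  e−x'=0.0055;  (l²−L²−(e−x')²−y'²−z²)/2L = 0.0929
  γ=atan2(-0.2560,0.0055)=-1.5491;  ψ=arccos(0.3628)=1.1995;  θ3=γ+ψ≈-0.3496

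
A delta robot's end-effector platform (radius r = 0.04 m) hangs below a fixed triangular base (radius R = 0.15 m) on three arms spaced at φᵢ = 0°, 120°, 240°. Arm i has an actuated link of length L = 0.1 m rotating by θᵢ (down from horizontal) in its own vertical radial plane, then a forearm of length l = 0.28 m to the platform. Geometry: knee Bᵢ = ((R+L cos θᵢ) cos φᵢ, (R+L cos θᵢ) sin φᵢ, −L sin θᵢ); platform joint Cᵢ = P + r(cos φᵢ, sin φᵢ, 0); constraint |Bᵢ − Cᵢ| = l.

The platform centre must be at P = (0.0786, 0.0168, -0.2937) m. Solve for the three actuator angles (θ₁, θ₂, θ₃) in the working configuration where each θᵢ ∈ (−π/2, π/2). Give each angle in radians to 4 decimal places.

θ₁ = 0.4362, θ₂ = 1.1348, θ₃ = 1.3092

φ1=0.0° → target in arm frame (0.0786, 0.0168)
  A=0.0314, B=-0.2937, C=(l²−L²−A²−y'²−z²)/(2L)=-0.0956
  √(A²+B²)=0.2954;  θ1 = -1.4643+1.9005 ≈ 0.4362
rotate P by −φ2: (-0.0248, -0.0765, -0.2937)
  e−x'=0.1348;  (l²−L²−(e−x')²−y'²−z²)/2L = -0.2093
  γ=atan2(-0.2937,0.1348)=-1.1406;  ψ=arccos(-0.6478)=2.2755;  θ2=γ+ψ≈1.1348
rotate P by −φ3: (-0.0538, 0.0597, -0.2937)
  A cos θ + B sin θ = C:  0.1638·cos θ + -0.2937·sin θ = -0.2413
  √(A²+B²)=0.3363;  θ3 = -1.0619+2.3711 ≈ 1.3092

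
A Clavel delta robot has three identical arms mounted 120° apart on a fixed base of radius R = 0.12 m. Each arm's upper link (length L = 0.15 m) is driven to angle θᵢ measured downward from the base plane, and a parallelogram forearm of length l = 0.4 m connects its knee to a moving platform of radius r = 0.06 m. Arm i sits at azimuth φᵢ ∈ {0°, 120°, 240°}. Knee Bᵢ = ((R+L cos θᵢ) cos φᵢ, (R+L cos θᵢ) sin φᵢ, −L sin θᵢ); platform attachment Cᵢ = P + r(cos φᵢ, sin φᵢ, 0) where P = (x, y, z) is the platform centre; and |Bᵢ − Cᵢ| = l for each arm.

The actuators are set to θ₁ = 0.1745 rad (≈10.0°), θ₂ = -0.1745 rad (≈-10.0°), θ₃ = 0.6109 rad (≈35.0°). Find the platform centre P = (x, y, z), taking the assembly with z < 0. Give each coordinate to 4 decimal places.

O1 = (0.2077·cos0.0°, 0.2077·sin0.0°, -0.0260) = (0.2077, 0.0000, -0.0260)
φ2=120.0°: virtual centre (-0.1039, 0.1799, 0.0260), radius l
arm 3 at φ=240.0°: (R−r)+L cos θ3 = 0.1829;  O3 = (-0.0914, -0.1584, -0.0860)
subtract pairs → two planes through P
plane₁₂: -0.6232x+0.3598y+0.1042z = 0.0000
det = 0.4126;  x = 0.0026+-0.0247z,  y = 0.0045+-0.3323z
quadratic in z: (1.1110)z²+(0.0592)z+(-0.1172)=0, √Δ=0.7242 → z ∈ {-0.3526, 0.2993}; z = -0.3526 (taking z<0)
x = 0.0113, y = 0.1216

(0.0113, 0.1216, -0.3526)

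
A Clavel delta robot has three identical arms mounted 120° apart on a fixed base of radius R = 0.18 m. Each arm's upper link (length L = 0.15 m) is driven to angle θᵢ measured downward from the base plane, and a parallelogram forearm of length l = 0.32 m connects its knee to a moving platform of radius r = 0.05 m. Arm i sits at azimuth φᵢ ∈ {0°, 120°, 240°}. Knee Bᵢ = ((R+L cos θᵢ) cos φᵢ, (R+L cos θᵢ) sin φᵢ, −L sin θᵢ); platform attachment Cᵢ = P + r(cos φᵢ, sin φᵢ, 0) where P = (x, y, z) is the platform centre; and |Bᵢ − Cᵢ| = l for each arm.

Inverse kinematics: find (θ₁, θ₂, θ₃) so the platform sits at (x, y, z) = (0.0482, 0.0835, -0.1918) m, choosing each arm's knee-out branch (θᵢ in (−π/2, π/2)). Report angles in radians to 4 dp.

arm 1 (φ=0.0°): x'=0.0482, y'=0.0835
  A=0.0818, B=-0.1918, C=(l²−L²−A²−y'²−z²)/(2L)=0.0982
  γ=atan2(-0.1918,0.0818)=-1.1677;  ψ=arccos(0.4708)=1.0806;  θ1=γ+ψ≈-0.0870
arm 2 (φ=120.0°): x'=0.0482, y'=-0.0835
  e−x'=0.0818;  (l²−L²−(e−x')²−y'²−z²)/2L = 0.0982
  γ=atan2(-0.1918,0.0818)=-1.1677;  ψ=arccos(0.4708)=1.0805;  θ2=γ+ψ≈-0.0872
rotate P by −φ3: (-0.0964, 0.0000, -0.1918)
  e−x'=0.2264;  (l²−L²−(e−x')²−y'²−z²)/2L = -0.0272
  θ3 = atan2(B,A) + arccos(C/0.2967) = 0.9597

θ₁ = -0.0870, θ₂ = -0.0872, θ₃ = 0.9597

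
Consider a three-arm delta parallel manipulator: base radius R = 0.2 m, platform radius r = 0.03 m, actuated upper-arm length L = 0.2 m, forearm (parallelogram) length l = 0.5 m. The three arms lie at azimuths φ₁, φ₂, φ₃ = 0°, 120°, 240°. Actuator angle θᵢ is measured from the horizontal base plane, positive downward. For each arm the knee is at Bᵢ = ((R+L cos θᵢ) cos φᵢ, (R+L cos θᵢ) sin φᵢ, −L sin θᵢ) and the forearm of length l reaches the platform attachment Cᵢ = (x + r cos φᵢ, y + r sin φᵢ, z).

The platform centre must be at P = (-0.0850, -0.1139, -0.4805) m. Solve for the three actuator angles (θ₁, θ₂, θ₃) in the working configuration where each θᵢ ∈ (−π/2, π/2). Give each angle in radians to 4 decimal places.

θ₁ = 0.9596, θ₂ = 0.8725, θ₃ = 0.1744

arm 1 (φ=0.0°): x'=-0.0850, y'=-0.1139
  A=0.2550, B=-0.4805, C=(l²−L²−A²−y'²−z²)/(2L)=-0.2472
  γ=atan2(-0.4805,0.2550)=-1.0829;  ψ=arccos(-0.4544)=2.0425;  θ1=γ+ψ≈0.9596
φ2=120.0° → target in arm frame (-0.0561, 0.1306)
  A cos θ + B sin θ = C:  0.2261·cos θ + -0.4805·sin θ = -0.2227
  θ2 = atan2(B,A) + arccos(C/0.5311) = 0.8725
φ3=240.0° → target in arm frame (0.1411, -0.0167)
  A cos θ + B sin θ = C:  0.0289·cos θ + -0.4805·sin θ = -0.0550
  θ3 = atan2(B,A) + arccos(C/0.4814) = 0.1744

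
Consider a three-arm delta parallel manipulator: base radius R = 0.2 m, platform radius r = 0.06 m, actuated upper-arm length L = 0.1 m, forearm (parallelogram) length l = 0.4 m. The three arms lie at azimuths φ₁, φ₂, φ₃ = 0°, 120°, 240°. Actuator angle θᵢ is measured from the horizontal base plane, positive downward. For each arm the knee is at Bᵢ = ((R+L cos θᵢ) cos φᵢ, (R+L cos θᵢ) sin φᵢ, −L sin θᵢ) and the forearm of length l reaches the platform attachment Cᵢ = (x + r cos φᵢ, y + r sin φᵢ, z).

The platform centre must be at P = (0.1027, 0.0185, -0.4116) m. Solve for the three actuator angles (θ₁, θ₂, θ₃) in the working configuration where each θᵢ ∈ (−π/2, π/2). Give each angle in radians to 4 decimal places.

θ₁ = 0.3491, θ₂ = 1.1346, θ₃ = 1.3088

rotate P by −φ1: (0.1027, 0.0185, -0.4116)
  A=0.0373, B=-0.4116, C=(l²−L²−A²−y'²−z²)/(2L)=-0.1057
  √(A²+B²)=0.4133;  θ1 = -1.4804+1.8295 ≈ 0.3491
rotate P by −φ2: (-0.0353, -0.0982, -0.4116)
  e−x'=0.1753;  (l²−L²−(e−x')²−y'²−z²)/2L = -0.2990
  √(A²+B²)=0.4474;  θ2 = -1.1681+2.3027 ≈ 1.1346
arm 3 (φ=240.0°): x'=-0.0674, y'=0.0797
  e−x'=0.2074;  (l²−L²−(e−x')²−y'²−z²)/2L = -0.3438
  √(A²+B²)=0.4609;  θ3 = -1.1041+2.4129 ≈ 1.3088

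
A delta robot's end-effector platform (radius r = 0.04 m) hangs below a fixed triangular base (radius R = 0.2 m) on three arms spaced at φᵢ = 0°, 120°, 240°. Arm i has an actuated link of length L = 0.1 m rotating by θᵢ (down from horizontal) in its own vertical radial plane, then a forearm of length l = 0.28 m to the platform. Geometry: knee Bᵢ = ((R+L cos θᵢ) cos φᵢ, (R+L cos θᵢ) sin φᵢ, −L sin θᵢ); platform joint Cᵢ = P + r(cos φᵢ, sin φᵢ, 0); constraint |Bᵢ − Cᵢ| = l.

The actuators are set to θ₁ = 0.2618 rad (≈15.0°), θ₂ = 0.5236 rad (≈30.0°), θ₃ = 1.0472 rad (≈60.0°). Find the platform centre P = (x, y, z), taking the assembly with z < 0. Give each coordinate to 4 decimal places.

arm 1 at φ=0.0°: e+L cos θ1 = 0.2566;  O1 = (0.2566, 0.0000, -0.0259)
arm 2 at φ=120.0°: e+L cos θ2 = 0.2466;  O2 = (-0.1233, 0.2136, -0.0500)
arm 3 at φ=240.0°: e+L cos θ3 = 0.2100;  O3 = (-0.1050, -0.1819, -0.0866)
|O₂|²−|O₁|² = -0.0032;  |O₃|²−|O₁|² = -0.0149
[-0.7598 0.4271 -0.0482]·P = -0.0032;  [-0.7232 -0.3637 -0.1214]·P = -0.0149
Cramer: x(z) = 0.0129-0.1186z;  y(z) = 0.0154-0.0981z
into |P−O₁|² = l²: 1.0237z² + 0.1066z + -0.0181 = 0;  Δ = 0.0854;  z = -0.1948 or 0.0907 → z<0 root = -0.1948
x = 0.0360, y = 0.0345

(0.0360, 0.0345, -0.1948)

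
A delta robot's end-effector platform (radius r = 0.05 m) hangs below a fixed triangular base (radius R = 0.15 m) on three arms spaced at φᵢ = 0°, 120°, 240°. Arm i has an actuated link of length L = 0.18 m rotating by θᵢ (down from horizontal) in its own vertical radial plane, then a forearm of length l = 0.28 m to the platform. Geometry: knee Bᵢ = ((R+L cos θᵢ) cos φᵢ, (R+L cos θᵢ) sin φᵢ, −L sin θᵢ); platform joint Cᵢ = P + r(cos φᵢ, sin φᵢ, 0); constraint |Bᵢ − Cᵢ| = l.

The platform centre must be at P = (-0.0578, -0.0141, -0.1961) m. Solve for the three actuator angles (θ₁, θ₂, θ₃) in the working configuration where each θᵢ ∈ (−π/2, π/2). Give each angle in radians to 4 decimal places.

arm 1 (φ=0.0°): x'=-0.0578, y'=-0.0141
  A=0.1578, B=-0.1961, C=(l²−L²−A²−y'²−z²)/(2L)=-0.0488
  √(A²+B²)=0.2517;  θ1 = -0.8932+1.7658 ≈ 0.8726
arm 2 (φ=120.0°): x'=0.0167, y'=0.0571
  e−x'=0.0833;  (l²−L²−(e−x')²−y'²−z²)/2L = -0.0074
  √(A²+B²)=0.2131;  θ2 = -1.1691+1.6054 ≈ 0.4364
φ3=240.0° → target in arm frame (0.0411, -0.0430)
  A=0.0589, B=-0.1961, C=(l²−L²−A²−y'²−z²)/(2L)=0.0062
  θ3 = atan2(B,A) + arccos(C/0.2048) = 0.2615

θ₁ = 0.8726, θ₂ = 0.4364, θ₃ = 0.2615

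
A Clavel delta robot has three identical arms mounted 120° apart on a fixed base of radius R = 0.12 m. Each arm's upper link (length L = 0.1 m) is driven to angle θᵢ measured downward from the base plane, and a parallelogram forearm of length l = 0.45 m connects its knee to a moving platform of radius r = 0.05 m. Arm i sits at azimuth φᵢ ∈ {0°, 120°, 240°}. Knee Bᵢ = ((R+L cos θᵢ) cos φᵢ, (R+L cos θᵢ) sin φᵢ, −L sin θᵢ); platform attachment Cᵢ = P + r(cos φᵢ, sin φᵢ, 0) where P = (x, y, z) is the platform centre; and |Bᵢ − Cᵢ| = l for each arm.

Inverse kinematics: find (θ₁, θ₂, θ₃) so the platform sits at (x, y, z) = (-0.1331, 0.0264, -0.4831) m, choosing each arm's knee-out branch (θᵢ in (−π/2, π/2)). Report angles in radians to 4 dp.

θ₁ = 1.3093, θ₂ = 0.5237, θ₃ = 0.6982

rotate P by −φ1: (-0.1331, 0.0264, -0.4831)
  e−x'=0.2031;  (l²−L²−(e−x')²−y'²−z²)/2L = -0.4142
  θ1 = atan2(B,A) + arccos(C/0.5241) = 1.3093
arm 2 (φ=120.0°): x'=0.0894, y'=0.1021
  A=-0.0194, B=-0.4831, C=(l²−L²−A²−y'²−z²)/(2L)=-0.2584
  θ2 = atan2(B,A) + arccos(C/0.4835) = 0.5237
arm 3 (φ=240.0°): x'=0.0437, y'=-0.1285
  A cos θ + B sin θ = C:  0.0263·cos θ + -0.4831·sin θ = -0.2904
  √(A²+B²)=0.4838;  θ3 = -1.5164+2.2146 ≈ 0.6982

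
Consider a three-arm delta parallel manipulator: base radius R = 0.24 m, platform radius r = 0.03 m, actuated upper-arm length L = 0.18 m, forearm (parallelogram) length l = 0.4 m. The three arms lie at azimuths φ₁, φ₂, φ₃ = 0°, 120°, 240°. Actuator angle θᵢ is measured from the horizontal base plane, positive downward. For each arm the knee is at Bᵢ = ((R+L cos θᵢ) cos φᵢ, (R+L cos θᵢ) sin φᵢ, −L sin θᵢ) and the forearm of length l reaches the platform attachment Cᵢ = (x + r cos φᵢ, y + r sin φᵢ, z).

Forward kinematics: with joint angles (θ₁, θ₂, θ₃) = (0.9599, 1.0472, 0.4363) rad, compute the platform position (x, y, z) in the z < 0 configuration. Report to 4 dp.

centre 1 = (0.3132·cos0.0°, 0.3132·sin0.0°, -0.1474) = (0.3132, 0.0000, -0.1474)
centre 2 = (0.3000·cos120.0°, 0.3000·sin120.0°, -0.1559) = (-0.1500, 0.2598, -0.1559)
φ3=240.0°: virtual centre (-0.1866, -0.3231, -0.0761), radius l
subtract pairs → two planes through P
[-0.9265 0.5196 -0.0169]·P = -0.0056;  [-0.9996 -0.6463 0.1428]·P = 0.0252
Cramer: x(z) = -0.0085+0.0566z;  y(z) = -0.0258+0.1334z
quadratic in z: (1.0210)z²+(0.2516)z+(-0.0341)=0, √Δ=0.4500 → z ∈ {-0.3436, 0.0972}; z = -0.3436 (taking z<0)
x = -0.0279, y = -0.0716

(-0.0279, -0.0716, -0.3436)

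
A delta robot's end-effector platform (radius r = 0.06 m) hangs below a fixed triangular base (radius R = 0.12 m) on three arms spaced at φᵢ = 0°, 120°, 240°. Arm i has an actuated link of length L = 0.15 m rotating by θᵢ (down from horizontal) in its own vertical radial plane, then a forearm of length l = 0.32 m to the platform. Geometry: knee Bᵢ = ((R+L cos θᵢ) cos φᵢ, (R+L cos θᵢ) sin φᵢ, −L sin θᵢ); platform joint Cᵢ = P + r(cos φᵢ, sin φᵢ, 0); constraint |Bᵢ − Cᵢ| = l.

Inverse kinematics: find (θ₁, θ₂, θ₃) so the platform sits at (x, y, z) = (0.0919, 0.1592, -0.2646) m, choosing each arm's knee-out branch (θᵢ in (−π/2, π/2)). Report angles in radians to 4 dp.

rotate P by −φ1: (0.0919, 0.1592, -0.2646)
  e−x'=-0.0319;  (l²−L²−(e−x')²−y'²−z²)/2L = -0.0549
  γ=atan2(-0.2646,-0.0319)=-1.6908;  ψ=arccos(-0.2061)=1.7783;  θ1=γ+ψ≈0.0876
rotate P by −φ2: (0.0919, -0.1592, -0.2646)
  A=-0.0319, B=-0.2646, C=(l²−L²−A²−y'²−z²)/(2L)=-0.0549
  √(A²+B²)=0.2665;  θ2 = -1.6909+1.7783 ≈ 0.0875
arm 3 (φ=240.0°): x'=-0.1838, y'=0.0000
  A cos θ + B sin θ = C:  0.2438·cos θ + -0.2646·sin θ = -0.1652
  θ3 = atan2(B,A) + arccos(C/0.3598) = 1.2216

θ₁ = 0.0876, θ₂ = 0.0875, θ₃ = 1.2216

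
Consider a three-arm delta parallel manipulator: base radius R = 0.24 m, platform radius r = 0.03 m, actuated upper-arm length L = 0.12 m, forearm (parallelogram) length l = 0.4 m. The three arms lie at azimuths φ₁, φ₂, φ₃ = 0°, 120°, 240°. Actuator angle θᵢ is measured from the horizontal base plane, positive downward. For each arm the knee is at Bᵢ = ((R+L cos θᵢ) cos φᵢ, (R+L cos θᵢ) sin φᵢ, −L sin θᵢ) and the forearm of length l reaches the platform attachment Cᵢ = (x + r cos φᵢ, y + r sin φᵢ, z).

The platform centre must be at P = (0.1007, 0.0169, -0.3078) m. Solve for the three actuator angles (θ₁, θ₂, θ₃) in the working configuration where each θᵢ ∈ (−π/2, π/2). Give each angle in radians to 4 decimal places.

rotate P by −φ1: (0.1007, 0.0169, -0.3078)
  A cos θ + B sin θ = C:  0.1093·cos θ + -0.3078·sin θ = 0.1609
  √(A²+B²)=0.3266;  θ1 = -1.2296+1.0556 ≈ -0.1740
arm 2 (φ=120.0°): x'=-0.0357, y'=-0.0957
  A cos θ + B sin θ = C:  0.2457·cos θ + -0.3078·sin θ = -0.0778
  γ=atan2(-0.3078,0.2457)=-0.8971;  ψ=arccos(-0.1975)=1.7696;  θ2=γ+ψ≈0.8725
rotate P by −φ3: (-0.0650, 0.0788, -0.3078)
  A=0.2750, B=-0.3078, C=(l²−L²−A²−y'²−z²)/(2L)=-0.1290
  γ=atan2(-0.3078,0.2750)=-0.8416;  ψ=arccos(-0.3126)=1.8887;  θ3=γ+ψ≈1.0470

θ₁ = -0.1740, θ₂ = 0.8725, θ₃ = 1.0470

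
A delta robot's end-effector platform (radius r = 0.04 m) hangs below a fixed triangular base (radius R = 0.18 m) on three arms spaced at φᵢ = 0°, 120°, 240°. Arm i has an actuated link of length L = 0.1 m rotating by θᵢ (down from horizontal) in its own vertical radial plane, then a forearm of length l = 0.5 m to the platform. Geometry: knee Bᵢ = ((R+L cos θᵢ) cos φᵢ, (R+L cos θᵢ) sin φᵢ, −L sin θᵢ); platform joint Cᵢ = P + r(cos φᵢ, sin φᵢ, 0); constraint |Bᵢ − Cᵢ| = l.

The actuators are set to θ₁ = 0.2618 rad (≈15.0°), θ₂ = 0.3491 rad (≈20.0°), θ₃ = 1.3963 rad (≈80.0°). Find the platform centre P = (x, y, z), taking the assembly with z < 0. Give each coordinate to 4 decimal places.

(0.0890, 0.1336, -0.4845)

centre 1 = (0.2366·cos0.0°, 0.2366·sin0.0°, -0.0259) = (0.2366, 0.0000, -0.0259)
φ2=120.0°: virtual centre (-0.1170, 0.2026, -0.0342), radius l
arm 3 at φ=240.0°: ρ3 = 0.1574;  centre 3 = (-0.0787, -0.1363, -0.0985)
subtract pairs → two planes through P
plane₁₂: -0.7072x+0.4052y+-0.0166z = -0.0007
Cramer: x(z) = 0.0205-0.1414z;  y(z) = 0.0340-0.2056z
sphere 1 gives Az²+Bz+C=0 with A=1.0623, B=0.0989, C=-0.2015;  B²−4AC=0.8659;  roots -0.4845, 0.3914;  negative root z = -0.4845
x = 0.0890, y = 0.1336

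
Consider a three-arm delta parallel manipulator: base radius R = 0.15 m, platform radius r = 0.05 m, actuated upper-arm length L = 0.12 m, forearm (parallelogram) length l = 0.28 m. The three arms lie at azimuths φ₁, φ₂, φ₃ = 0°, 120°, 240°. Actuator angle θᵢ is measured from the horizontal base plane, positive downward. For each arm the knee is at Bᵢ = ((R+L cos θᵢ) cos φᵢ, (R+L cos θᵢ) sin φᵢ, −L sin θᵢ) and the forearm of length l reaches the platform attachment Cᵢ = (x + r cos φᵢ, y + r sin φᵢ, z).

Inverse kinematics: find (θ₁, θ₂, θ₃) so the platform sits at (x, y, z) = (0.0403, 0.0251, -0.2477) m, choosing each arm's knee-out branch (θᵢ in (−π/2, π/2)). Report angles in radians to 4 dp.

θ₁ = 0.2618, θ₂ = 0.5240, θ₃ = 0.7858

φ1=0.0° → target in arm frame (0.0403, 0.0251)
  A=0.0597, B=-0.2477, C=(l²−L²−A²−y'²−z²)/(2L)=-0.0065
  θ1 = atan2(B,A) + arccos(C/0.2548) = 0.2618
rotate P by −φ2: (0.0016, -0.0475, -0.2477)
  e−x'=0.0984;  (l²−L²−(e−x')²−y'²−z²)/2L = -0.0387
  γ=atan2(-0.2477,0.0984)=-1.1926;  ψ=arccos(-0.1453)=1.7166;  θ2=γ+ψ≈0.5240
φ3=240.0° → target in arm frame (-0.0419, 0.0224)
  A cos θ + B sin θ = C:  0.1419·cos θ + -0.2477·sin θ = -0.0749
  √(A²+B²)=0.2855;  θ3 = -1.0506+1.8365 ≈ 0.7858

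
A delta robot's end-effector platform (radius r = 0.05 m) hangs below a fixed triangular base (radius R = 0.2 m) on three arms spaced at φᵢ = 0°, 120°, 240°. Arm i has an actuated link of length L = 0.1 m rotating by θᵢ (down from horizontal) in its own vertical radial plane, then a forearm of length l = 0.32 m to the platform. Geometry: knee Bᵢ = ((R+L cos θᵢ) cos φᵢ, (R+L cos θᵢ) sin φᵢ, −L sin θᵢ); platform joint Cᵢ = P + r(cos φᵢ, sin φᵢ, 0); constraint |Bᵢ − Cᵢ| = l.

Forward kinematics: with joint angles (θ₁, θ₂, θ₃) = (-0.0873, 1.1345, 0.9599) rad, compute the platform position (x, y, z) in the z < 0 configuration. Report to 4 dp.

arm 1 at φ=0.0°: (R−r)+L cos θ1 = 0.2496;  S1 = (0.2496, 0.0000, 0.0087)
arm 2 at φ=120.0°: (R−r)+L cos θ2 = 0.1923;  S2 = (-0.0961, 0.1665, -0.0906)
arm 3 at φ=240.0°: (R−r)+L cos θ3 = 0.2074;  S3 = (-0.1037, -0.1796, -0.0819)
subtract pairs → two planes through P
linear system: -0.6915x+0.3330y = -0.0172−-0.1987z; -0.7066x+-0.3592y = -0.0127−-0.1813z
det = 0.4837;  x = 0.0215+-0.2724z,  y = -0.0070+0.0311z
sphere 1 gives Az²+Bz+C=0 with A=1.0751, B=0.1064, C=-0.0502;  B²−4AC=0.2274;  roots -0.2712, 0.1723;  negative root z = -0.2712
x = 0.0954, y = -0.0155

(0.0954, -0.0155, -0.2712)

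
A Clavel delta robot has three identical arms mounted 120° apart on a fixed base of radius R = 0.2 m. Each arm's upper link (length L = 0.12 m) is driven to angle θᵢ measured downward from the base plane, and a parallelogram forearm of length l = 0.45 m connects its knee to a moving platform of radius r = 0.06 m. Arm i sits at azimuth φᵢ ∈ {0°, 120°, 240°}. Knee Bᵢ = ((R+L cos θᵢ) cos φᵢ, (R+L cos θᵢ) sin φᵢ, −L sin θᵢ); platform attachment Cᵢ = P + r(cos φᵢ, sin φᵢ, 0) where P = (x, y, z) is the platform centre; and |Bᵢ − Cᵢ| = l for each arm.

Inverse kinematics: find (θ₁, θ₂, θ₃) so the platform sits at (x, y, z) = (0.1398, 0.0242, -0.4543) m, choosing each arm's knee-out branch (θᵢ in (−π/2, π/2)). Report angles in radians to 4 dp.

rotate P by −φ1: (0.1398, 0.0242, -0.4543)
  A cos θ + B sin θ = C:  0.0002·cos θ + -0.4543·sin θ = -0.0786
  θ1 = atan2(B,A) + arccos(C/0.4543) = 0.1744
φ2=120.0° → target in arm frame (-0.0489, -0.1332)
  A cos θ + B sin θ = C:  0.1889·cos θ + -0.4543·sin θ = -0.2988
  θ2 = atan2(B,A) + arccos(C/0.4920) = 1.0469
φ3=240.0° → target in arm frame (-0.0909, 0.1090)
  e−x'=0.2309;  (l²−L²−(e−x')²−y'²−z²)/2L = -0.3477
  γ=atan2(-0.4543,0.2309)=-1.1006;  ψ=arccos(-0.6824)=2.3218;  θ3=γ+ψ≈1.2212

θ₁ = 0.1744, θ₂ = 1.0469, θ₃ = 1.2212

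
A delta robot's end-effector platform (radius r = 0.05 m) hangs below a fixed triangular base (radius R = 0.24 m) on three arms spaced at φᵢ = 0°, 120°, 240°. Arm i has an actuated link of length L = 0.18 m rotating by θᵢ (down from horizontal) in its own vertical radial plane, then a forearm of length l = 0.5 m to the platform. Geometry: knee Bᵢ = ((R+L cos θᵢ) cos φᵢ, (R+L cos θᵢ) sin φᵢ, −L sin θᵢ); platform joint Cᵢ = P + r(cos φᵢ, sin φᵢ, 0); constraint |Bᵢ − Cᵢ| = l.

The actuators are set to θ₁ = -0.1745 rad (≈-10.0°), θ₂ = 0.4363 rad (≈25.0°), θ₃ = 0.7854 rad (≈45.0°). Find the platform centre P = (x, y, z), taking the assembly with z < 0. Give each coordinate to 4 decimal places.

(0.1111, 0.0500, -0.3952)

φ1=0.0°: virtual centre (0.3673, 0.0000, 0.0313), radius l
arm 2 at φ=120.0°: e+L cos θ2 = 0.3531;  S2 = (-0.1766, 0.3058, -0.0761)
φ3=240.0°: virtual centre (-0.1586, -0.2748, -0.1273), radius l
|S₂|²−|S₁|² = -0.0054;  |S₃|²−|S₁|² = -0.0190
[-1.0877 0.6117 -0.2146]·P = -0.0054;  [-1.0518 -0.5495 -0.3171]·P = -0.0190
det = 1.2411;  x = 0.0117+-0.2513z,  y = 0.0121+-0.0960z
into |P−S₁|² = l²: 1.0724z² + 0.1139z + -0.1225 = 0;  Δ = 0.5383;  z = -0.3952 or 0.2890 → z<0 root = -0.3952
x = 0.1111, y = 0.0500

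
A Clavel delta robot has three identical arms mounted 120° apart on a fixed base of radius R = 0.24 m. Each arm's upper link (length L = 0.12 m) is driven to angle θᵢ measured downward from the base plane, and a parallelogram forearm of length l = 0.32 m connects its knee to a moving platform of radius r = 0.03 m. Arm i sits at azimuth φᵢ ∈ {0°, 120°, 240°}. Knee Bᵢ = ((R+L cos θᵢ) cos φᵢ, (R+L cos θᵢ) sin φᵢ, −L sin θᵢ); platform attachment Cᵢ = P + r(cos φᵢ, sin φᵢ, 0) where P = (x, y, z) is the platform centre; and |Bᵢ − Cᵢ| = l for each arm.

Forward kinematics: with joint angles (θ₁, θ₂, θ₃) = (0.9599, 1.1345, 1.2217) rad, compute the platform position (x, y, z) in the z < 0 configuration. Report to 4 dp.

(0.0207, 0.0074, -0.2873)

arm 1 at φ=0.0°: (R−r)+L cos θ1 = 0.2788;  centre 1 = (0.2788, 0.0000, -0.0983)
φ2=120.0°: virtual centre (-0.1304, 0.2258, -0.1088), radius l
arm 3 at φ=240.0°: (R−r)+L cos θ3 = 0.2510;  centre 3 = (-0.1255, -0.2174, -0.1128)
eliminate P² terms by subtracting sphere 1 from 2 and 3
linear system: -0.8184x+0.4516y = -0.0076−-0.0209z; -0.8087x+-0.4348y = -0.0117−-0.0289z
Cramer: x(z) = 0.0119-0.0307z;  y(z) = 0.0047-0.0094z
quadratic in z: (1.0010)z²+(0.2129)z+(-0.0215)=0, √Δ=0.3623 → z ∈ {-0.2873, 0.0746}; z = -0.2873 (taking z<0)
x = 0.0207, y = 0.0074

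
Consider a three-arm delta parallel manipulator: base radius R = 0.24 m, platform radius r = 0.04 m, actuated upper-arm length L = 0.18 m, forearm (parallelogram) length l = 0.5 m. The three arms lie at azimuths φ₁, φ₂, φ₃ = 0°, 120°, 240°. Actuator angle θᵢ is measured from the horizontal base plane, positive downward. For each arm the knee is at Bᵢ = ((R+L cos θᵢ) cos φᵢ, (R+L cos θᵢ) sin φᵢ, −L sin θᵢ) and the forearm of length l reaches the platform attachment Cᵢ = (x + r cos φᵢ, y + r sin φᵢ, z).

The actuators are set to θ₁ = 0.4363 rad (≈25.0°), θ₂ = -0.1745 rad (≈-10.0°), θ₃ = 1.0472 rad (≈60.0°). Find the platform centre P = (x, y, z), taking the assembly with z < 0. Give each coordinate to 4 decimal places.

φ1=0.0°: virtual centre (0.3631, 0.0000, -0.0761), radius l
centre 2 = (0.3773·cos120.0°, 0.3773·sin120.0°, 0.0313) = (-0.1886, 0.3267, 0.0313)
centre 3 = (0.2900·cos240.0°, 0.2900·sin240.0°, -0.1559) = (-0.1450, -0.2511, -0.1559)
subtract pairs → two planes through P
plane₁₂: -1.1035x+0.6534y+0.2146z = 0.0057
det = 1.2184;  x = 0.0134+0.0029z,  y = 0.0312+-0.3236z
sphere 1 gives Az²+Bz+C=0 with A=1.1047, B=0.1299, C=-0.1209;  B²−4AC=0.5511;  roots -0.3948, 0.2772;  negative root z = -0.3948
x = 0.0122, y = 0.1590

(0.0122, 0.1590, -0.3948)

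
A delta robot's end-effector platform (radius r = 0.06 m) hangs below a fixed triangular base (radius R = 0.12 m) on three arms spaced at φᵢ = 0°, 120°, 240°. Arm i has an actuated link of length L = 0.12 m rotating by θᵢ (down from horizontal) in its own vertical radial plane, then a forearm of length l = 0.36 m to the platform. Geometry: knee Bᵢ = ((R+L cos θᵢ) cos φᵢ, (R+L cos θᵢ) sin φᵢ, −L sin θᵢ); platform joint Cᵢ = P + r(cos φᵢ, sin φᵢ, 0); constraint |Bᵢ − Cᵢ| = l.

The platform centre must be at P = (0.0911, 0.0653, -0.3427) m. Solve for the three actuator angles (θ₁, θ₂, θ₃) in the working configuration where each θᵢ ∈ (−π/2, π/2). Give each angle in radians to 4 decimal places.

θ₁ = 0.0001, θ₂ = 0.3491, θ₃ = 0.7855

rotate P by −φ1: (0.0911, 0.0653, -0.3427)
  e−x'=-0.0311;  (l²−L²−(e−x')²−y'²−z²)/2L = -0.0311
  θ1 = atan2(B,A) + arccos(C/0.3441) = 0.0001
arm 2 (φ=120.0°): x'=0.0110, y'=-0.1115
  e−x'=0.0490;  (l²−L²−(e−x')²−y'²−z²)/2L = -0.0712
  √(A²+B²)=0.3462;  θ2 = -1.4288+1.7779 ≈ 0.3491
arm 3 (φ=240.0°): x'=-0.1021, y'=0.0462
  e−x'=0.1621;  (l²−L²−(e−x')²−y'²−z²)/2L = -0.1277
  θ3 = atan2(B,A) + arccos(C/0.3791) = 0.7855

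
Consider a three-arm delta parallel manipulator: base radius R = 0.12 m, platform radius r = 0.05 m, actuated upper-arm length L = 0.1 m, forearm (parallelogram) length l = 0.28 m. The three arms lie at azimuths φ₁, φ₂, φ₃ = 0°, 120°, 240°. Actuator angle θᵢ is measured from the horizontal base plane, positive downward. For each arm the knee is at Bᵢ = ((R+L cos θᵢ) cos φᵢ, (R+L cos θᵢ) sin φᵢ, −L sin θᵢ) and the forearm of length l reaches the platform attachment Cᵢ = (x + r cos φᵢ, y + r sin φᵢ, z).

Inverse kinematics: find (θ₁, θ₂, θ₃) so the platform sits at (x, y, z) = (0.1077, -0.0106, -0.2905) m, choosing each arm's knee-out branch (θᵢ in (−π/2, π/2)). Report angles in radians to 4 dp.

θ₁ = 0.1747, θ₂ = 1.1347, θ₃ = 1.0473

arm 1 (φ=0.0°): x'=0.1077, y'=-0.0106
  A=-0.0377, B=-0.2905, C=(l²−L²−A²−y'²−z²)/(2L)=-0.0876
  γ=atan2(-0.2905,-0.0377)=-1.6999;  ψ=arccos(-0.2991)=1.8746;  θ1=γ+ψ≈0.1747
arm 2 (φ=120.0°): x'=-0.0630, y'=-0.0880
  A cos θ + B sin θ = C:  0.1330·cos θ + -0.2905·sin θ = -0.2071
  θ2 = atan2(B,A) + arccos(C/0.3195) = 1.1347
φ3=240.0° → target in arm frame (-0.0447, 0.0986)
  A=0.1147, B=-0.2905, C=(l²−L²−A²−y'²−z²)/(2L)=-0.1943
  γ=atan2(-0.2905,0.1147)=-1.1948;  ψ=arccos(-0.6221)=2.2422;  θ3=γ+ψ≈1.0473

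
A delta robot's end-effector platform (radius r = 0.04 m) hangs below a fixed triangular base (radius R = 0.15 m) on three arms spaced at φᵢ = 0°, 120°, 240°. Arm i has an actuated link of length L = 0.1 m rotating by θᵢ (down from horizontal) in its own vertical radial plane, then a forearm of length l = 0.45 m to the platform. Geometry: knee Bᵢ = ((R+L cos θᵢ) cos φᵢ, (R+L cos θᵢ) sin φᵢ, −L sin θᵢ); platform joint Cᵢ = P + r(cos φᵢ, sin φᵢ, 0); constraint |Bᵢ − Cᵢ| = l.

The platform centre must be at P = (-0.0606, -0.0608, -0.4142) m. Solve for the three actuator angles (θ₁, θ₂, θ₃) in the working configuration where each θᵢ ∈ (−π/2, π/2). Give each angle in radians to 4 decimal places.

θ₁ = 0.5235, θ₂ = 0.3490, θ₃ = -0.1746

φ1=0.0° → target in arm frame (-0.0606, -0.0608)
  A=0.1706, B=-0.4142, C=(l²−L²−A²−y'²−z²)/(2L)=-0.0593
  θ1 = atan2(B,A) + arccos(C/0.4480) = 0.5235
φ2=120.0° → target in arm frame (-0.0224, 0.0829)
  A=0.1324, B=-0.4142, C=(l²−L²−A²−y'²−z²)/(2L)=-0.0172
  γ=atan2(-0.4142,0.1324)=-1.2615;  ψ=arccos(-0.0397)=1.6105;  θ2=γ+ψ≈0.3490
φ3=240.0° → target in arm frame (0.0830, -0.0221)
  e−x'=0.0270;  (l²−L²−(e−x')²−y'²−z²)/2L = 0.0986
  γ=atan2(-0.4142,0.0270)=-1.5056;  ψ=arccos(0.2375)=1.3310;  θ3=γ+ψ≈-0.1746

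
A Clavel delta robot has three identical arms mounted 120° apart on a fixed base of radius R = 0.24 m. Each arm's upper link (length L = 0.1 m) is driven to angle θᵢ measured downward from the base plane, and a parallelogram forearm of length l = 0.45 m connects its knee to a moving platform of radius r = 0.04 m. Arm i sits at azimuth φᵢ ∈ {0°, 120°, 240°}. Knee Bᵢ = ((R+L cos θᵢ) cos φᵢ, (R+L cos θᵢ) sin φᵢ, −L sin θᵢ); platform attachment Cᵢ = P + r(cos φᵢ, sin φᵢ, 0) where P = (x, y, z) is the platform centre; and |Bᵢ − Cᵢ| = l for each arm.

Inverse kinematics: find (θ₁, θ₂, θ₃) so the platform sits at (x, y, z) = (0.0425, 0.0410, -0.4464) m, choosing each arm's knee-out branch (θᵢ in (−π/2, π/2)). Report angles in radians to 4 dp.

φ1=0.0° → target in arm frame (0.0425, 0.0410)
  A=0.1575, B=-0.4464, C=(l²−L²−A²−y'²−z²)/(2L)=-0.1663
  √(A²+B²)=0.4734;  θ1 = -1.2316+1.9298 ≈ 0.6982
φ2=120.0° → target in arm frame (0.0143, -0.0573)
  A=0.1857, B=-0.4464, C=(l²−L²−A²−y'²−z²)/(2L)=-0.2228
  θ2 = atan2(B,A) + arccos(C/0.4835) = 0.8732
arm 3 (φ=240.0°): x'=-0.0568, y'=0.0163
  A=0.2568, B=-0.4464, C=(l²−L²−A²−y'²−z²)/(2L)=-0.3648
  θ3 = atan2(B,A) + arccos(C/0.5150) = 1.3092

θ₁ = 0.6982, θ₂ = 0.8732, θ₃ = 1.3092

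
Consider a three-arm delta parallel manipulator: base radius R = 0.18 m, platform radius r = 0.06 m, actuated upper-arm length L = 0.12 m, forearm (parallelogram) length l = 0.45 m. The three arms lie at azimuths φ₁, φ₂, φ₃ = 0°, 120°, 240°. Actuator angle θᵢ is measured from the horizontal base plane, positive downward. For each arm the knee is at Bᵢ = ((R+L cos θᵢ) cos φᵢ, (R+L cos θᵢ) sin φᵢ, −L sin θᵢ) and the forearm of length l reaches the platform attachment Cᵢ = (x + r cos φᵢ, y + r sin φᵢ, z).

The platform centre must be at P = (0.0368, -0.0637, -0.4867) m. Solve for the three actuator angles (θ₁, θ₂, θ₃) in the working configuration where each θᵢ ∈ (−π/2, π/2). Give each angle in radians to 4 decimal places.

arm 1 (φ=0.0°): x'=0.0368, y'=-0.0637
  e−x'=0.0832;  (l²−L²−(e−x')²−y'²−z²)/2L = -0.2490
  √(A²+B²)=0.4938;  θ1 = -1.4015+2.0993 ≈ 0.6978
φ2=120.0° → target in arm frame (-0.0736, 0.0000)
  e−x'=0.1936;  (l²−L²−(e−x')²−y'²−z²)/2L = -0.3594
  √(A²+B²)=0.5238;  θ2 = -1.1923+2.3269 ≈ 1.1346
φ3=240.0° → target in arm frame (0.0368, 0.0637)
  A cos θ + B sin θ = C:  0.0832·cos θ + -0.4867·sin θ = -0.2490
  θ3 = atan2(B,A) + arccos(C/0.4938) = 0.6980

θ₁ = 0.6978, θ₂ = 1.1346, θ₃ = 0.6980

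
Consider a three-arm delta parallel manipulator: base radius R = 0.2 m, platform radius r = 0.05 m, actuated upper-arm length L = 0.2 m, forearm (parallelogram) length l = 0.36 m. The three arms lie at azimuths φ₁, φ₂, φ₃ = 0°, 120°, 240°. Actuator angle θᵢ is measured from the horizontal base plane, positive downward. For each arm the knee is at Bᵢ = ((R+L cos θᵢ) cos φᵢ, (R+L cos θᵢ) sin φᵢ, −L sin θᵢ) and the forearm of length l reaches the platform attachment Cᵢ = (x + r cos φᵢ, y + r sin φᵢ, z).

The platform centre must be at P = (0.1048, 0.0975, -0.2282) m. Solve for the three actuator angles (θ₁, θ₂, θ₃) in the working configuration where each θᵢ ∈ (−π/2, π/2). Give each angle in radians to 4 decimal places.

φ1=0.0° → target in arm frame (0.1048, 0.0975)
  e−x'=0.0452;  (l²−L²−(e−x')²−y'²−z²)/2L = 0.0649
  γ=atan2(-0.2282,0.0452)=-1.3753;  ψ=arccos(0.2791)=1.2879;  θ1=γ+ψ≈-0.0874
φ2=120.0° → target in arm frame (0.0320, -0.1395)
  A cos θ + B sin θ = C:  0.1180·cos θ + -0.2282·sin θ = 0.0104
  γ=atan2(-0.2282,0.1180)=-1.0937;  ψ=arccos(0.0404)=1.5304;  θ2=γ+ψ≈0.4367
φ3=240.0° → target in arm frame (-0.1368, 0.0420)
  e−x'=0.2868;  (l²−L²−(e−x')²−y'²−z²)/2L = -0.1163
  γ=atan2(-0.2282,0.2868)=-0.6720;  ψ=arccos(-0.3173)=1.8936;  θ3=γ+ψ≈1.2216

θ₁ = -0.0874, θ₂ = 0.4367, θ₃ = 1.2216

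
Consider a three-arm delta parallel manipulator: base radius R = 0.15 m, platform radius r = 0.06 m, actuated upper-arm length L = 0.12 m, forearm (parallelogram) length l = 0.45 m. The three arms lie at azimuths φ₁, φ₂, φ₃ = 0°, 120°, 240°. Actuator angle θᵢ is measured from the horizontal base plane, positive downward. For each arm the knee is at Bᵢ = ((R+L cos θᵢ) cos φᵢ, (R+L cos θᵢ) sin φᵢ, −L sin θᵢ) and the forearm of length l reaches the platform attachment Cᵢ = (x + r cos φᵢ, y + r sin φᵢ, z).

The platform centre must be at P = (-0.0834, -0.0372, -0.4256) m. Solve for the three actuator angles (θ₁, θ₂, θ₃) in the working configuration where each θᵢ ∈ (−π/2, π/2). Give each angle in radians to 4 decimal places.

θ₁ = 0.6108, θ₂ = 0.2618, θ₃ = 0.0003

φ1=0.0° → target in arm frame (-0.0834, -0.0372)
  A=0.1734, B=-0.4256, C=(l²−L²−A²−y'²−z²)/(2L)=-0.1020
  γ=atan2(-0.4256,0.1734)=-1.1839;  ψ=arccos(-0.2220)=1.7947;  θ1=γ+ψ≈0.6108
rotate P by −φ2: (0.0095, 0.0908, -0.4256)
  A=0.0805, B=-0.4256, C=(l²−L²−A²−y'²−z²)/(2L)=-0.0324
  θ2 = atan2(B,A) + arccos(C/0.4331) = 0.2618
rotate P by −φ3: (0.0739, -0.0536, -0.4256)
  A cos θ + B sin θ = C:  0.0161·cos θ + -0.4256·sin θ = 0.0160
  θ3 = atan2(B,A) + arccos(C/0.4259) = 0.0003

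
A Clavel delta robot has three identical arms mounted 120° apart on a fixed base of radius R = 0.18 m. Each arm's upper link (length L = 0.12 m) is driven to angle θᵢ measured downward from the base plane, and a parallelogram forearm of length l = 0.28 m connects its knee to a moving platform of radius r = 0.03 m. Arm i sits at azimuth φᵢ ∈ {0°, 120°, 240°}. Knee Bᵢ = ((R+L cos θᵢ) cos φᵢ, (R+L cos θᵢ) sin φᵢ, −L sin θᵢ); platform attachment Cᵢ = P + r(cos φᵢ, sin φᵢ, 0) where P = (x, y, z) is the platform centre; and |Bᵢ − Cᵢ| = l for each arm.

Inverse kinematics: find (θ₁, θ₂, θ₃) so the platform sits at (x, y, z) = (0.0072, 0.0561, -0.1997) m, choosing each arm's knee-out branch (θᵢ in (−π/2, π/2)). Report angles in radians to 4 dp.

θ₁ = 0.6109, θ₂ = 0.2623, θ₃ = 1.0470

rotate P by −φ1: (0.0072, 0.0561, -0.1997)
  A=0.1428, B=-0.1997, C=(l²−L²−A²−y'²−z²)/(2L)=0.0024
  θ1 = atan2(B,A) + arccos(C/0.2455) = 0.6109
φ2=120.0° → target in arm frame (0.0450, -0.0343)
  e−x'=0.1050;  (l²−L²−(e−x')²−y'²−z²)/2L = 0.0497
  θ2 = atan2(B,A) + arccos(C/0.2256) = 0.2623
rotate P by −φ3: (-0.0522, -0.0218, -0.1997)
  A=0.2022, B=-0.1997, C=(l²−L²−A²−y'²−z²)/(2L)=-0.0718
  γ=atan2(-0.1997,0.2022)=-0.7792;  ψ=arccos(-0.2527)=1.8263;  θ3=γ+ψ≈1.0470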